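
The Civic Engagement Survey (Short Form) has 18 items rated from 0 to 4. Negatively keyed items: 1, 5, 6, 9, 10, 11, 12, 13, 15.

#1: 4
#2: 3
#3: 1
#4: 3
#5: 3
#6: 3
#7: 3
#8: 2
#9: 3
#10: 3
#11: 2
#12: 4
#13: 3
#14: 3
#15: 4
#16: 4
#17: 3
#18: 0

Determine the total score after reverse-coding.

29

Raw sum = 51. Negatively keyed items: 1, 5, 6, 9, 10, 11, 12, 13, 15; their raw sum = 29.
Each reversal replaces raw with 4 − raw, changing the total by 4 − 2·raw per item.
Total = 51 + 9·4 − 2·29 = 51 + 36 − 58 = 29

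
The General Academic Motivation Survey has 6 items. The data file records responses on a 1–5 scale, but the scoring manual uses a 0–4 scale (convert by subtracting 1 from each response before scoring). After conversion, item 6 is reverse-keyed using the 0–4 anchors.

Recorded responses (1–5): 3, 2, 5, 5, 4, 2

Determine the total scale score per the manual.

Convert to 0–4: 2, 1, 4, 4, 3, 1
Reverse-coded (on a 0–4 scale, reversed = 4 − raw):
  item 6: 4 − 1 = 3
Scored: 2, 1, 4, 4, 3, 3
Total = 17

17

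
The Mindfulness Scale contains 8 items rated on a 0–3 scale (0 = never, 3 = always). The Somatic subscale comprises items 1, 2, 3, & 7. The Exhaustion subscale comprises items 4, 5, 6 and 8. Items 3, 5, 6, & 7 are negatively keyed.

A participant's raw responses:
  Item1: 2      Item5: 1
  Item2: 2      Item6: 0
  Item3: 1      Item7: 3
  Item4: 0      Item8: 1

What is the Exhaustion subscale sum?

6

Exhaustion items: 4, 5, 6, 8.
Of these, items 5 and 6 are negatively keyed; on a 0–3 scale, reversed = 3 − raw.
  item 4: 0
  item 5: 3 − 1 = 2
  item 6: 3 − 0 = 3
  item 8: 1
Sum = 0 + 2 + 3 + 1 = 6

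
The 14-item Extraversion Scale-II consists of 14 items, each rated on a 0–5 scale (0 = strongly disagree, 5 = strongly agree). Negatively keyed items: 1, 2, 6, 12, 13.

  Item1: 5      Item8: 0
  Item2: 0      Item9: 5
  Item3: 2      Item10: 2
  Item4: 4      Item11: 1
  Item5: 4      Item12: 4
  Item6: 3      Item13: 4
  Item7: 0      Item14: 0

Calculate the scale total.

Raw sum = 34. Negatively keyed items: 1, 2, 6, 12, 13; their raw sum = 16.
Each reversal replaces raw with 5 − raw, changing the total by 5 − 2·raw per item.
Total = 34 + 5·5 − 2·16 = 34 + 25 − 32 = 27

27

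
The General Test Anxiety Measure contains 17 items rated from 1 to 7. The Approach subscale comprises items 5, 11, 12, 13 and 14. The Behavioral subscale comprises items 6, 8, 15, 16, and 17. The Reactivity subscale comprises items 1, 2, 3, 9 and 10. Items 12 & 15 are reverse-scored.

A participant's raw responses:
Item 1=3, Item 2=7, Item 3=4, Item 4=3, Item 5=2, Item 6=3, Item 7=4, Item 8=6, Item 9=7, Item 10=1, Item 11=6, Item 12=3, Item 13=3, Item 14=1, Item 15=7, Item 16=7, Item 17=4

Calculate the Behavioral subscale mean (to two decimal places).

4.20

Behavioral items: 6, 8, 15, 16, 17.
Of these, item 15 is reverse-scored; on a 1–7 scale, reversed = 8 − raw.
  item 6: 3
  item 8: 6
  item 15: 8 − 7 = 1
  item 16: 7
  item 17: 4
Sum = 3 + 6 + 1 + 7 + 4 = 21
Mean = 21 / 5 = 4.20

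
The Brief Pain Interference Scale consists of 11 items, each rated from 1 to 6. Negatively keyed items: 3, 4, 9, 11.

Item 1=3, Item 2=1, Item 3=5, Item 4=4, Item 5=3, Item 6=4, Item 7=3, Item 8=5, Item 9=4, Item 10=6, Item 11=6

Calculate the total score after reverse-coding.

Reverse-coded items (on a 1–6 scale, reversed = 7 − raw):
  item 3: 7 − 5 = 2
  item 4: 7 − 4 = 3
  item 9: 7 − 4 = 3
  item 11: 7 − 6 = 1
After reverse-coding: 3, 1, 2, 3, 3, 4, 3, 5, 3, 6, 1
Total = 3 + 1 + 2 + 3 + 3 + 4 + 3 + 5 + 3 + 6 + 1 = 34

34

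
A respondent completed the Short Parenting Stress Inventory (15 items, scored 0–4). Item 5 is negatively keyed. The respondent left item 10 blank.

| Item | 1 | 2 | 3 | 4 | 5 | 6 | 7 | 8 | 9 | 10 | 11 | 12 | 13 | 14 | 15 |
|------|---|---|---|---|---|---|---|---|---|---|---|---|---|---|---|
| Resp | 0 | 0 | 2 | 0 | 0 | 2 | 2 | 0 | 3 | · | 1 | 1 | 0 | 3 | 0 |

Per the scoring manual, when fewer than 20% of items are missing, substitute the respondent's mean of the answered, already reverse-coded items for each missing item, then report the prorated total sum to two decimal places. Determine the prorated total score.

19.29

Reverse-coded (reverse-coded value = 4 − response):
  item 5: 4 − 0 = 4
Completed scored items (14 of 15): 0, 0, 2, 0, 4, 2, 2, 0, 3, 1, 1, 0, 3, 0; sum = 18.
Person mean = 18 / 14 ≈ 1.2857
Prorated total = (18 / 14) × 15 = 19.29 (to 2 dp)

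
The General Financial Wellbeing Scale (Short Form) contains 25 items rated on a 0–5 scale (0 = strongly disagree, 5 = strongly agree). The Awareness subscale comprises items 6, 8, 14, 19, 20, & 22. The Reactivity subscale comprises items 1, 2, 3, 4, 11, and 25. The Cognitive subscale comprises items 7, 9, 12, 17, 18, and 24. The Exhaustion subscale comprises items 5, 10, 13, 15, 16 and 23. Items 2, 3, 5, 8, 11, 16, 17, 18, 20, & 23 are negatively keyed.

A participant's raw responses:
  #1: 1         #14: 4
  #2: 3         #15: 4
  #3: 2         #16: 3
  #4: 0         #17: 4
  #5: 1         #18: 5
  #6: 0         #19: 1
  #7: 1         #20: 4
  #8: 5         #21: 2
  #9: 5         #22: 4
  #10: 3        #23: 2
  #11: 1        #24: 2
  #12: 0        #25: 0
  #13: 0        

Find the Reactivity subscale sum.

10

Reactivity items: 1, 2, 3, 4, 11, 25.
Of these, items 2, 3 and 11 are negatively keyed; reverse-coded value = 5 − response.
  item 1: 1
  item 2: 5 − 3 = 2
  item 3: 5 − 2 = 3
  item 4: 0
  item 11: 5 − 1 = 4
  item 25: 0
Sum = 1 + 2 + 3 + 0 + 4 + 0 = 10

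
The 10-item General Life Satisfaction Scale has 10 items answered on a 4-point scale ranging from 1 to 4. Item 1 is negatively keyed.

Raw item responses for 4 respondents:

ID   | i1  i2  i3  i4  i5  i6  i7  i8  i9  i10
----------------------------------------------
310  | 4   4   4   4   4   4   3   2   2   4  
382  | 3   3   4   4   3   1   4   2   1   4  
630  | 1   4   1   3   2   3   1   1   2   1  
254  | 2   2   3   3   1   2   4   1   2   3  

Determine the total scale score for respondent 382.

Respondent 382 raw: 3, 3, 4, 4, 3, 1, 4, 2, 1, 4.
Reverse-coded (reverse-coded value = 5 − response):
  item 1: 5 − 3 = 2
  item 2: 3
  item 3: 4
  item 4: 4
  item 5: 3
  item 6: 1
  item 7: 4
  item 8: 2
  item 9: 1
  item 10: 4
Sum = 2 + 3 + 4 + 4 + 3 + 1 + 4 + 2 + 1 + 4 = 28

28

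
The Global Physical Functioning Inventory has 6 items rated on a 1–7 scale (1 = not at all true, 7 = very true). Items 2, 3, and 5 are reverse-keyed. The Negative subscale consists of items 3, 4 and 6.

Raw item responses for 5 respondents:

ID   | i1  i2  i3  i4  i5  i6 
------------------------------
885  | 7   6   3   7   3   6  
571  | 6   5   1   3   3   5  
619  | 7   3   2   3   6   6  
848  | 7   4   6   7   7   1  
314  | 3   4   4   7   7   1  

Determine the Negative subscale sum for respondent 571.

Respondent 571 raw: 6, 5, 1, 3, 3, 5.
Negative items: 3, 4, 6.
Reverse-coded (reversed = (1+7) − raw = 8 − raw):
  item 3: 8 − 1 = 7
  item 4: 3
  item 6: 5
Sum = 7 + 3 + 5 = 15

15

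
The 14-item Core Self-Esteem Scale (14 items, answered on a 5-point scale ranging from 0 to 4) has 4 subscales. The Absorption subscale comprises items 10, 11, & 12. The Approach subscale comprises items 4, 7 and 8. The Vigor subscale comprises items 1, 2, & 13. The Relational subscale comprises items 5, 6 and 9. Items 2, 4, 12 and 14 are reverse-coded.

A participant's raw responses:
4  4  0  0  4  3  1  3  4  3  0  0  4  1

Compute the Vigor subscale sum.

8

Vigor items: 1, 2, 13.
Of these, item 2 is reverse-coded; reversed = (0+4) − raw = 4 − raw.
  item 1: 4
  item 2: 4 − 4 = 0
  item 13: 4
Sum = 4 + 0 + 4 = 8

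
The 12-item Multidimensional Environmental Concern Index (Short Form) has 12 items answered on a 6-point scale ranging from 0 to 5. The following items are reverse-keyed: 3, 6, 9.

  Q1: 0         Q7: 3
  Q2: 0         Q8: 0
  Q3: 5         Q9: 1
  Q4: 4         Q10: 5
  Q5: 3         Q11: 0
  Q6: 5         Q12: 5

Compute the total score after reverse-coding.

Raw sum = 31. Reverse-keyed items: 3, 6, 9; their raw sum = 11.
Each reversal replaces raw with 5 − raw, changing the total by 5 − 2·raw per item.
Total = 31 + 3·5 − 2·11 = 31 + 15 − 22 = 24

24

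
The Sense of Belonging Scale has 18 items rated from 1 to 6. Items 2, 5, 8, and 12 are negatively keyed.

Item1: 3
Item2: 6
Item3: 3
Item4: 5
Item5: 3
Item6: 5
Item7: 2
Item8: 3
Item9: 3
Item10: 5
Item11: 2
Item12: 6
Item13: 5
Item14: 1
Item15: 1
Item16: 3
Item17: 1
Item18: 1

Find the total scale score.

50

Reversing items 2, 5, 8 and 12 with 7 − raw:
Total = 3 + (7−6) + 3 + 5 + (7−3) + 5 + 2 + (7−3) + 3 + 5 + 2 + (7−6) + 5 + 1 + 1 + 3 + 1 + 1
      = 3 + 1 + 3 + 5 + 4 + 5 + 2 + 4 + 3 + 5 + 2 + 1 + 5 + 1 + 1 + 3 + 1 + 1 = 50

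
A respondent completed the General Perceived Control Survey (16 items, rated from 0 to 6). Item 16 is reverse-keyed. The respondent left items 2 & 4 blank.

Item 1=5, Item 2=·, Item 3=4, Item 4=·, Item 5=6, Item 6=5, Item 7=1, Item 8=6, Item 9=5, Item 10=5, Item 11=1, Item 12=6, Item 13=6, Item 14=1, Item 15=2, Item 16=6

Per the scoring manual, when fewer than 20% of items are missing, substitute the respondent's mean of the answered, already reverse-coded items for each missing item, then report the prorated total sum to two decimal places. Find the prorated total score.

Reverse-coded (reversed = (0+6) − raw = 6 − raw):
  item 16: 6 − 6 = 0
Completed scored items (14 of 16): 5, 4, 6, 5, 1, 6, 5, 5, 1, 6, 6, 1, 2, 0; sum = 53.
Person mean = 53 / 14 ≈ 3.7857
Prorated total = (53 / 14) × 16 = 60.57 (to 2 dp)

60.57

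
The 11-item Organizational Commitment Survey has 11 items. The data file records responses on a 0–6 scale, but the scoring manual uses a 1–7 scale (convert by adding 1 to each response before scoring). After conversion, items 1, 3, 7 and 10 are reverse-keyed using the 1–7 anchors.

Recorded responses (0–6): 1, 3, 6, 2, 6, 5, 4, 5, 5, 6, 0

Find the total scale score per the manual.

44

Convert to 1–7: 2, 4, 7, 3, 7, 6, 5, 6, 6, 7, 1
Reverse-coded (on a 1–7 scale, reversed = 8 − raw):
  item 1: 8 − 2 = 6
  item 3: 8 − 7 = 1
  item 7: 8 − 5 = 3
  item 10: 8 − 7 = 1
Scored: 6, 4, 1, 3, 7, 6, 3, 6, 6, 1, 1
Total = 44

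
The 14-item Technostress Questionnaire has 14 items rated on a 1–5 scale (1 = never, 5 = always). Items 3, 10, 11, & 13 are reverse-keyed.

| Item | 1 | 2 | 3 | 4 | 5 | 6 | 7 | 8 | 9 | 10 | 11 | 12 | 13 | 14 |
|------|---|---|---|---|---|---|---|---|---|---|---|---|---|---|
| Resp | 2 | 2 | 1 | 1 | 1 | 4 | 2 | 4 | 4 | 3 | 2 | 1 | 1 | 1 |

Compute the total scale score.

Reversing items 3, 10, 11 and 13 with 6 − raw:
Total = 2 + 2 + (6−1) + 1 + 1 + 4 + 2 + 4 + 4 + (6−3) + (6−2) + 1 + (6−1) + 1
      = 2 + 2 + 5 + 1 + 1 + 4 + 2 + 4 + 4 + 3 + 4 + 1 + 5 + 1 = 39

39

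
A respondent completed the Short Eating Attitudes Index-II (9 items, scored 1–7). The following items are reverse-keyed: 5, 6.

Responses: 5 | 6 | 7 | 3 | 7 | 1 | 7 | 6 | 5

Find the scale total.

47

Apply reverse scoring (reverse-coded value = 8 − response):
  item 5: 8 − 7 = 1
  item 6: 8 − 1 = 7
Scored responses: 5, 6, 7, 3, 1, 7, 7, 6, 5
Total = 5 + 6 + 7 + 3 + 1 + 7 + 7 + 6 + 5 = 47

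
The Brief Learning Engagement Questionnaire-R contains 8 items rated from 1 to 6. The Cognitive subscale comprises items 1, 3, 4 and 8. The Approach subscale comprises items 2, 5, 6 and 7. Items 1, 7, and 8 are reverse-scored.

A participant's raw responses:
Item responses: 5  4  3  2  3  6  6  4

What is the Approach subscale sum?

Approach items: 2, 5, 6, 7.
Of these, item 7 is reverse-scored; reversed = (1+6) − raw = 7 − raw.
  item 2: 4
  item 5: 3
  item 6: 6
  item 7: 7 − 6 = 1
Sum = 4 + 3 + 6 + 1 = 14

14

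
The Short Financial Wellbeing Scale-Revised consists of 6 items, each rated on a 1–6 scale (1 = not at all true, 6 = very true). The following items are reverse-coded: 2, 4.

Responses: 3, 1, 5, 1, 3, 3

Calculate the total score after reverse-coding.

Reversing items 2 & 4 with 7 − raw:
Total = 3 + (7−1) + 5 + (7−1) + 3 + 3
      = 3 + 6 + 5 + 6 + 3 + 3 = 26

26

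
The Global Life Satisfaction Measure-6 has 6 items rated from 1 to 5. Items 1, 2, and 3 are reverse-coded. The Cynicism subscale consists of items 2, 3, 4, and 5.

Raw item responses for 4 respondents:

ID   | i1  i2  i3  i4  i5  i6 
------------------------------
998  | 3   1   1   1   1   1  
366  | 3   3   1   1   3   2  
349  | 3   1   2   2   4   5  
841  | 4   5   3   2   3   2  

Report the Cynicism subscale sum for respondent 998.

12

Respondent 998 raw: 3, 1, 1, 1, 1, 1.
Cynicism items: 2, 3, 4, 5.
Reverse-coded (on a 1–5 scale, reversed = 6 − raw):
  item 2: 6 − 1 = 5
  item 3: 6 − 1 = 5
  item 4: 1
  item 5: 1
Sum = 5 + 5 + 1 + 1 = 12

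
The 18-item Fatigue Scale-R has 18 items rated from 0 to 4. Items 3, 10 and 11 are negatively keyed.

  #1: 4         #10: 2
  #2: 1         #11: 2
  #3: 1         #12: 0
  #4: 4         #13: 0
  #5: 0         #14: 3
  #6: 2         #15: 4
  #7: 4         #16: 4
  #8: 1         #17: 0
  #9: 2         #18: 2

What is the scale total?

Raw sum = 36. Negatively keyed items: 3, 10, 11; their raw sum = 5.
Each reversal replaces raw with 4 − raw, changing the total by 4 − 2·raw per item.
Total = 36 + 3·4 − 2·5 = 36 + 12 − 10 = 38

38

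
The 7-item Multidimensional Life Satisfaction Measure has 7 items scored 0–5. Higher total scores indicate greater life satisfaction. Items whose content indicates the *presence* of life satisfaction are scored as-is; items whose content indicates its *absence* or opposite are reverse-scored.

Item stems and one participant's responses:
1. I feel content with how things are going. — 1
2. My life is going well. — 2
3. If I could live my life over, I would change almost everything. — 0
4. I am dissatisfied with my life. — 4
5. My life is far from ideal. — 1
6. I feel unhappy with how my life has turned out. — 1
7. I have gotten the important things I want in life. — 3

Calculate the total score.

Items 3, 4, 5, 6 describe the absence/opposite of life satisfaction → reverse-score.
on a 0–5 scale, reversed = 5 − raw.
  item 1: 1
  item 2: 2
  item 3: 5 − 0 = 5
  item 4: 5 − 4 = 1
  item 5: 5 − 1 = 4
  item 6: 5 − 1 = 4
  item 7: 3
Total = 1 + 2 + 5 + 1 + 4 + 4 + 3 = 20

20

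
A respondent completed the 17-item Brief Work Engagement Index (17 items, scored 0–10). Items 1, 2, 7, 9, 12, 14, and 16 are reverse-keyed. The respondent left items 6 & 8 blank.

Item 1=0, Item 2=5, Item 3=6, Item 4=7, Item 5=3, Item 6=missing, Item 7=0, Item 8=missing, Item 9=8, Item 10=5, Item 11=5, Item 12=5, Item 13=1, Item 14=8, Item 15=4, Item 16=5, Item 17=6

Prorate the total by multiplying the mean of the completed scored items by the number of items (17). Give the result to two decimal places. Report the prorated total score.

Reverse-coded (reversed = (0+10) − raw = 10 − raw):
  item 1: 10 − 0 = 10
  item 2: 10 − 5 = 5
  item 7: 10 − 0 = 10
  item 9: 10 − 8 = 2
  item 12: 10 − 5 = 5
  item 14: 10 − 8 = 2
  item 16: 10 − 5 = 5
Completed scored items (15 of 17): 10, 5, 6, 7, 3, 10, 2, 5, 5, 5, 1, 2, 4, 5, 6; sum = 76.
Person mean = 76 / 15 ≈ 5.0667
Prorated total = (76 / 15) × 17 = 86.13 (to 2 dp)

86.13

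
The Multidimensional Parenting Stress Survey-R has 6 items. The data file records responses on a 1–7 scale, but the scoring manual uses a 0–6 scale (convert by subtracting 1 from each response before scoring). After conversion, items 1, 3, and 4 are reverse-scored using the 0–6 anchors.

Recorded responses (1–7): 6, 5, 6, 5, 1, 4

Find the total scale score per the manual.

11

Convert to 0–6: 5, 4, 5, 4, 0, 3
Reverse-coded (reverse-coded value = 6 − response):
  item 1: 6 − 5 = 1
  item 3: 6 − 5 = 1
  item 4: 6 − 4 = 2
Scored: 1, 4, 1, 2, 0, 3
Total = 11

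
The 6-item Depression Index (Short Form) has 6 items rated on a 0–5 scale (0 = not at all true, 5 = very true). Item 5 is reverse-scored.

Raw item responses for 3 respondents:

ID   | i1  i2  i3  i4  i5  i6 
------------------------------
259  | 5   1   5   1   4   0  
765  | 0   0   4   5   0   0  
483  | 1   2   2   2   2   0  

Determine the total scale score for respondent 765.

Respondent 765 raw: 0, 0, 4, 5, 0, 0.
Reverse-coded (on a 0–5 scale, reversed = 5 − raw):
  item 1: 0
  item 2: 0
  item 3: 4
  item 4: 5
  item 5: 5 − 0 = 5
  item 6: 0
Sum = 0 + 0 + 4 + 5 + 5 + 0 = 14

14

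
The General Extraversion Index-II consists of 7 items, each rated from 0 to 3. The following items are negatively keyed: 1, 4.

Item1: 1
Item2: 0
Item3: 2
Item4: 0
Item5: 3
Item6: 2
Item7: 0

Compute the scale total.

12

Reversing items 1 and 4 with 3 − raw:
Total = (3−1) + 0 + 2 + (3−0) + 3 + 2 + 0
      = 2 + 0 + 2 + 3 + 3 + 2 + 0 = 12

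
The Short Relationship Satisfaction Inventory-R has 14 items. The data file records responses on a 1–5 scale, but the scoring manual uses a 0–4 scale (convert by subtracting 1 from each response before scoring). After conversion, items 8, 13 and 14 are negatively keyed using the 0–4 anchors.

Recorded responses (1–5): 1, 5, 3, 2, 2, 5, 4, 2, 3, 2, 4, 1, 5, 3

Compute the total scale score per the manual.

26

Convert to 0–4: 0, 4, 2, 1, 1, 4, 3, 1, 2, 1, 3, 0, 4, 2
Reverse-coded (reverse-coded value = 4 − response):
  item 8: 4 − 1 = 3
  item 13: 4 − 4 = 0
  item 14: 4 − 2 = 2
Scored: 0, 4, 2, 1, 1, 4, 3, 3, 2, 1, 3, 0, 0, 2
Total = 26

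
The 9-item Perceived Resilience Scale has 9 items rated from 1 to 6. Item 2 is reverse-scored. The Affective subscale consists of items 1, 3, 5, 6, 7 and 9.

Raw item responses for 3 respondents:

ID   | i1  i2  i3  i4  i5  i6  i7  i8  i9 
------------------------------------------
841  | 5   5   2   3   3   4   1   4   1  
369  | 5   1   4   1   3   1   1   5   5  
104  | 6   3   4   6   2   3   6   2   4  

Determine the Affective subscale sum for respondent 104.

25

Respondent 104 raw: 6, 3, 4, 6, 2, 3, 6, 2, 4.
Affective items: 1, 3, 5, 6, 7, 9.
Reverse-coded (reverse-coded value = 7 − response):
  item 1: 6
  item 3: 4
  item 5: 2
  item 6: 3
  item 7: 6
  item 9: 4
Sum = 6 + 4 + 2 + 3 + 6 + 4 = 25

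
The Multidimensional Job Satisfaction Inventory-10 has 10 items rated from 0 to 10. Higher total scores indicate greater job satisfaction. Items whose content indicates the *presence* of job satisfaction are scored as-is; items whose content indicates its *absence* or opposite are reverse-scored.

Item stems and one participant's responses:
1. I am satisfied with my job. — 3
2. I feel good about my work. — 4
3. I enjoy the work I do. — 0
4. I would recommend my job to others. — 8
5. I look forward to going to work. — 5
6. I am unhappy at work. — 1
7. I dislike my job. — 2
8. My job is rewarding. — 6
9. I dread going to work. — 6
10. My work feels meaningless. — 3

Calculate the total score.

54

Items 6, 7, 9, 10 describe the absence/opposite of job satisfaction → reverse-score.
on a 0–10 scale, reversed = 10 − raw.
  item 1: 3
  item 2: 4
  item 3: 0
  item 4: 8
  item 5: 5
  item 6: 10 − 1 = 9
  item 7: 10 − 2 = 8
  item 8: 6
  item 9: 10 − 6 = 4
  item 10: 10 − 3 = 7
Total = 3 + 4 + 0 + 8 + 5 + 9 + 8 + 6 + 4 + 7 = 54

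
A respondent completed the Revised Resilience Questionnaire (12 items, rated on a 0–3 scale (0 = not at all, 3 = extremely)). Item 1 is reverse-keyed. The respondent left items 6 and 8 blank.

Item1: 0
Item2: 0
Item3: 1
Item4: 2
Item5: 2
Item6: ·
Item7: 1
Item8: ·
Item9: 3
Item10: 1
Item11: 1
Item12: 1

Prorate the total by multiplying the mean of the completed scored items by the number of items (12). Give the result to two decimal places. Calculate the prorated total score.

Reverse-coded (reverse-coded value = 3 − response):
  item 1: 3 − 0 = 3
Completed scored items (10 of 12): 3, 0, 1, 2, 2, 1, 3, 1, 1, 1; sum = 15.
Person mean = 15 / 10 ≈ 1.5000
Prorated total = (15 / 10) × 12 = 18.00 (to 2 dp)

18.00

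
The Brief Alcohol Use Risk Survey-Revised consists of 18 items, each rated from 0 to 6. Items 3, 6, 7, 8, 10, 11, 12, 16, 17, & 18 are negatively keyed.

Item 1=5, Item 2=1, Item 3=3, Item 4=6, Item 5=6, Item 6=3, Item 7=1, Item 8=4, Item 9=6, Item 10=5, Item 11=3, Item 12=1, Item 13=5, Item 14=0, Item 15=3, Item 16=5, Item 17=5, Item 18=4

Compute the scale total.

Raw sum = 66. Negatively keyed items: 3, 6, 7, 8, 10, 11, 12, 16, 17, 18; their raw sum = 34.
Each reversal replaces raw with 6 − raw, changing the total by 6 − 2·raw per item.
Total = 66 + 10·6 − 2·34 = 66 + 60 − 68 = 58

58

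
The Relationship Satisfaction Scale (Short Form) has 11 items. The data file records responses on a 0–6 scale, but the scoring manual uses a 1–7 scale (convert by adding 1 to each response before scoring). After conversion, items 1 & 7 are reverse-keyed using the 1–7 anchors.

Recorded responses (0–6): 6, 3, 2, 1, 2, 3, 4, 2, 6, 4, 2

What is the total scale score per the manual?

38

Convert to 1–7: 7, 4, 3, 2, 3, 4, 5, 3, 7, 5, 3
Reverse-coded (reverse-coded value = 8 − response):
  item 1: 8 − 7 = 1
  item 7: 8 − 5 = 3
Scored: 1, 4, 3, 2, 3, 4, 3, 3, 7, 5, 3
Total = 38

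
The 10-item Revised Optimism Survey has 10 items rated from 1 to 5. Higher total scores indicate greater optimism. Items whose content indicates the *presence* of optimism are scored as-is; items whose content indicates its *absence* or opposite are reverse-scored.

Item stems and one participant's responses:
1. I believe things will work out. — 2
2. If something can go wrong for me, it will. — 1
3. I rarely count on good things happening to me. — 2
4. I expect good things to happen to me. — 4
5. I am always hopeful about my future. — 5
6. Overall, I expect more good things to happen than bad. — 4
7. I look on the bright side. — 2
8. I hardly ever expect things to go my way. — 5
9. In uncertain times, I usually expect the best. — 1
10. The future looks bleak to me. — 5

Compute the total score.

Items 2, 3, 8, 10 describe the absence/opposite of optimism → reverse-score.
reversed = (1+5) − raw = 6 − raw.
  item 1: 2
  item 2: 6 − 1 = 5
  item 3: 6 − 2 = 4
  item 4: 4
  item 5: 5
  item 6: 4
  item 7: 2
  item 8: 6 − 5 = 1
  item 9: 1
  item 10: 6 − 5 = 1
Total = 2 + 5 + 4 + 4 + 5 + 4 + 2 + 1 + 1 + 1 = 29

29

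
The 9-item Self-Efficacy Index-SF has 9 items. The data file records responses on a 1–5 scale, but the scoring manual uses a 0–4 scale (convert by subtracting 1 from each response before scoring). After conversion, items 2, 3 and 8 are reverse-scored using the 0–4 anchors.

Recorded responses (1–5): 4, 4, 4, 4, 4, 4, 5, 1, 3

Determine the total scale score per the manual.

24

Convert to 0–4: 3, 3, 3, 3, 3, 3, 4, 0, 2
Reverse-coded (reversed = (0+4) − raw = 4 − raw):
  item 2: 4 − 3 = 1
  item 3: 4 − 3 = 1
  item 8: 4 − 0 = 4
Scored: 3, 1, 1, 3, 3, 3, 4, 4, 2
Total = 24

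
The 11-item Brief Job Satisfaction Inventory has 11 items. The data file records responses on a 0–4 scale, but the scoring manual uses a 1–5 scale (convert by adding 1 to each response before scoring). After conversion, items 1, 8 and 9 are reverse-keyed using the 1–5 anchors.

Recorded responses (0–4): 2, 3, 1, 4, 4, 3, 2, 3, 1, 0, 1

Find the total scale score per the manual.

Convert to 1–5: 3, 4, 2, 5, 5, 4, 3, 4, 2, 1, 2
Reverse-coded (reversed = (1+5) − raw = 6 − raw):
  item 1: 6 − 3 = 3
  item 8: 6 − 4 = 2
  item 9: 6 − 2 = 4
Scored: 3, 4, 2, 5, 5, 4, 3, 2, 4, 1, 2
Total = 35

35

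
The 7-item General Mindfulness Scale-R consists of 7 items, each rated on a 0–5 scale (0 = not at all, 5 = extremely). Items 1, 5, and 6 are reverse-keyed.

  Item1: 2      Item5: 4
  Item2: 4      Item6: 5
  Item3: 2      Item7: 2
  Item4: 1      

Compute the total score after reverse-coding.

Raw sum = 20. Reverse-keyed items: 1, 5, 6; their raw sum = 11.
Each reversal replaces raw with 5 − raw, changing the total by 5 − 2·raw per item.
Total = 20 + 3·5 − 2·11 = 20 + 15 − 22 = 13

13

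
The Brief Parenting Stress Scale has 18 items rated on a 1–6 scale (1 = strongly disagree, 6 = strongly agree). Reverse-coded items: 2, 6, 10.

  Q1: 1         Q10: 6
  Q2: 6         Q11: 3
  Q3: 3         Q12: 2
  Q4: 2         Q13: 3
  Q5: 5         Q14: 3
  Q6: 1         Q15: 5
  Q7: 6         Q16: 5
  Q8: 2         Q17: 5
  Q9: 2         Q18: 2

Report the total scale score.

57

Raw sum = 62. Reverse-coded items: 2, 6, 10; their raw sum = 13.
Each reversal replaces raw with 7 − raw, changing the total by 7 − 2·raw per item.
Total = 62 + 3·7 − 2·13 = 62 + 21 − 26 = 57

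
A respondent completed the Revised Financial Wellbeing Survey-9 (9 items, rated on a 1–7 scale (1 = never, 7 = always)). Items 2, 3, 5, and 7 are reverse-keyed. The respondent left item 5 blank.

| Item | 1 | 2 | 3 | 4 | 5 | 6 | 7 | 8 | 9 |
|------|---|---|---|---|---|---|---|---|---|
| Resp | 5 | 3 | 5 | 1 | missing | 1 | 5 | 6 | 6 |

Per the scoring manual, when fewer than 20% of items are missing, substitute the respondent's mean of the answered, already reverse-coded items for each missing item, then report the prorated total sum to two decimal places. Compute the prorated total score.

33.75

Reverse-coded (reverse-coded value = 8 − response):
  item 2: 8 − 3 = 5
  item 3: 8 − 5 = 3
  item 7: 8 − 5 = 3
Completed scored items (8 of 9): 5, 5, 3, 1, 1, 3, 6, 6; sum = 30.
Person mean = 30 / 8 ≈ 3.7500
Prorated total = (30 / 8) × 9 = 33.75 (to 2 dp)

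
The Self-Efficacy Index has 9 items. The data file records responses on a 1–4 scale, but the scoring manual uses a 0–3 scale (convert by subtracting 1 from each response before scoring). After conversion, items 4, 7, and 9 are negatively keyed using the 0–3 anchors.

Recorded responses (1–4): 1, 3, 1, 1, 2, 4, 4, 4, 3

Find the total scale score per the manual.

13

Convert to 0–3: 0, 2, 0, 0, 1, 3, 3, 3, 2
Reverse-coded (reversed = (0+3) − raw = 3 − raw):
  item 4: 3 − 0 = 3
  item 7: 3 − 3 = 0
  item 9: 3 − 2 = 1
Scored: 0, 2, 0, 3, 1, 3, 0, 3, 1
Total = 13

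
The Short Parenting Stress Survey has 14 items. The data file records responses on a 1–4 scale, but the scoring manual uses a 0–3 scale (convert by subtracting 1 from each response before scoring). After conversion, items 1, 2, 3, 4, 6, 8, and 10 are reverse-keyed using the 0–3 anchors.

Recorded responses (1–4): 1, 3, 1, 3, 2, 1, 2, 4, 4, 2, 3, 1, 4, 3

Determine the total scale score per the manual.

Convert to 0–3: 0, 2, 0, 2, 1, 0, 1, 3, 3, 1, 2, 0, 3, 2
Reverse-coded (on a 0–3 scale, reversed = 3 − raw):
  item 1: 3 − 0 = 3
  item 2: 3 − 2 = 1
  item 3: 3 − 0 = 3
  item 4: 3 − 2 = 1
  item 6: 3 − 0 = 3
  item 8: 3 − 3 = 0
  item 10: 3 − 1 = 2
Scored: 3, 1, 3, 1, 1, 3, 1, 0, 3, 2, 2, 0, 3, 2
Total = 25

25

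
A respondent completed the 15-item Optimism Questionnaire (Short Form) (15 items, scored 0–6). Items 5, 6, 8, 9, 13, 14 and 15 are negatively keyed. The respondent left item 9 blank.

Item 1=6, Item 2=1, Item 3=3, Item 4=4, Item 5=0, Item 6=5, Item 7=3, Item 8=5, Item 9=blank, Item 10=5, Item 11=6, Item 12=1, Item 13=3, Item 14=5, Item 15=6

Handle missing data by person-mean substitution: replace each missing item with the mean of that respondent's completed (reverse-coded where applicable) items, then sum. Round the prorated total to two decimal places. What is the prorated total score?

Reverse-coded (reversed = (0+6) − raw = 6 − raw):
  item 5: 6 − 0 = 6
  item 6: 6 − 5 = 1
  item 8: 6 − 5 = 1
  item 13: 6 − 3 = 3
  item 14: 6 − 5 = 1
  item 15: 6 − 6 = 0
Completed scored items (14 of 15): 6, 1, 3, 4, 6, 1, 3, 1, 5, 6, 1, 3, 1, 0; sum = 41.
Person mean = 41 / 14 ≈ 2.9286
Prorated total = (41 / 14) × 15 = 43.93 (to 2 dp)

43.93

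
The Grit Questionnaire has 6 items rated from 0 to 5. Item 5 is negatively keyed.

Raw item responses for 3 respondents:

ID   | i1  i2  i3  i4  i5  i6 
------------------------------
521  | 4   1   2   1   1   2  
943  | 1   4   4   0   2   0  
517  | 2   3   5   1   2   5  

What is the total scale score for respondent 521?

14

Respondent 521 raw: 4, 1, 2, 1, 1, 2.
Reverse-coded (reversed = (0+5) − raw = 5 − raw):
  item 1: 4
  item 2: 1
  item 3: 2
  item 4: 1
  item 5: 5 − 1 = 4
  item 6: 2
Sum = 4 + 1 + 2 + 1 + 4 + 2 = 14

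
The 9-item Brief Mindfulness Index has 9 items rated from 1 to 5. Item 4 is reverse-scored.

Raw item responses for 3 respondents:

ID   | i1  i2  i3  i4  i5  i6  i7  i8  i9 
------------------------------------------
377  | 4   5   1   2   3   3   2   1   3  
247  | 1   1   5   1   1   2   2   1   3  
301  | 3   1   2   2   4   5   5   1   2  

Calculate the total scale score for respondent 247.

Respondent 247 raw: 1, 1, 5, 1, 1, 2, 2, 1, 3.
Reverse-coded (reversed = (1+5) − raw = 6 − raw):
  item 1: 1
  item 2: 1
  item 3: 5
  item 4: 6 − 1 = 5
  item 5: 1
  item 6: 2
  item 7: 2
  item 8: 1
  item 9: 3
Sum = 1 + 1 + 5 + 5 + 1 + 2 + 2 + 1 + 3 = 21

21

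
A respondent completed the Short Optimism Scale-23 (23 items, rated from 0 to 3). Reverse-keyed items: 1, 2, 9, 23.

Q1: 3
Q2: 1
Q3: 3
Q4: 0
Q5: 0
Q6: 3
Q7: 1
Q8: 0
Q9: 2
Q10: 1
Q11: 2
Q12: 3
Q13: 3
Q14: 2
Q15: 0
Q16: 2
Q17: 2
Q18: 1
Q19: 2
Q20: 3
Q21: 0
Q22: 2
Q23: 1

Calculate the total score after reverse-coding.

Reverse-keyed items use 3 − raw:
  item 1: 3 − 3 = 0
  item 2: 3 − 1 = 2
  item 9: 3 − 2 = 1
  item 23: 3 − 1 = 2
Scored items: 0, 2, 3, 0, 0, 3, 1, 0, 1, 1, 2, 3, 3, 2, 0, 2, 2, 1, 2, 3, 0, 2, 2
Total = 0 + 2 + 3 + 0 + 0 + 3 + 1 + 0 + 1 + 1 + 2 + 3 + 3 + 2 + 0 + 2 + 2 + 1 + 2 + 3 + 0 + 2 + 2 = 35

35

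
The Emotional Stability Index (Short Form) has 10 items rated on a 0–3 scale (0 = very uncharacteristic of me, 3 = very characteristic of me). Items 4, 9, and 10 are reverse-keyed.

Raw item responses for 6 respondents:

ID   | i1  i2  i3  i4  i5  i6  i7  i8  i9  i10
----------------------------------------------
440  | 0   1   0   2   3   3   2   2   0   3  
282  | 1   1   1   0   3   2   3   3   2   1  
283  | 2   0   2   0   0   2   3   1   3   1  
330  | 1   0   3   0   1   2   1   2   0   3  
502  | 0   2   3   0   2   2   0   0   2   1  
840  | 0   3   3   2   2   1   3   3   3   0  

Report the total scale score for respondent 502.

15

Respondent 502 raw: 0, 2, 3, 0, 2, 2, 0, 0, 2, 1.
Reverse-coded (reverse-coded value = 3 − response):
  item 1: 0
  item 2: 2
  item 3: 3
  item 4: 3 − 0 = 3
  item 5: 2
  item 6: 2
  item 7: 0
  item 8: 0
  item 9: 3 − 2 = 1
  item 10: 3 − 1 = 2
Sum = 0 + 2 + 3 + 3 + 2 + 2 + 0 + 0 + 1 + 2 = 15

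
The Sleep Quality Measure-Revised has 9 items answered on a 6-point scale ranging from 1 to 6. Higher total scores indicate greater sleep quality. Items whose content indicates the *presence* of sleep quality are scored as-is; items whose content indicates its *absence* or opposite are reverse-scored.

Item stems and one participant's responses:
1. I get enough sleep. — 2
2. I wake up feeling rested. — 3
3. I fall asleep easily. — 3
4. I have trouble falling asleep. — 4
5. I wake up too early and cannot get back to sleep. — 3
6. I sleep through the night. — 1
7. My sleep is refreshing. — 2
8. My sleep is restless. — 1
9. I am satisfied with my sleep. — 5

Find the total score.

Items 4, 5, 8 describe the absence/opposite of sleep quality → reverse-score.
reverse-coded value = 7 − response.
  item 1: 2
  item 2: 3
  item 3: 3
  item 4: 7 − 4 = 3
  item 5: 7 − 3 = 4
  item 6: 1
  item 7: 2
  item 8: 7 − 1 = 6
  item 9: 5
Total = 2 + 3 + 3 + 3 + 4 + 1 + 2 + 6 + 5 = 29

29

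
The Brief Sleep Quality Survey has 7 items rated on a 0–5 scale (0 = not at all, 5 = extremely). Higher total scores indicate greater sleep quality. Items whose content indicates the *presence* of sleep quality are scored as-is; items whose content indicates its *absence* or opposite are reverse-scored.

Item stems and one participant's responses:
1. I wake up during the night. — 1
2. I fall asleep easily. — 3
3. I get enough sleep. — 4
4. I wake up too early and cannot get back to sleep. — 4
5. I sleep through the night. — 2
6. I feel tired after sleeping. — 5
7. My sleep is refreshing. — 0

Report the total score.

14

Items 1, 4, 6 describe the absence/opposite of sleep quality → reverse-score.
reverse-coded value = 5 − response.
  item 1: 5 − 1 = 4
  item 2: 3
  item 3: 4
  item 4: 5 − 4 = 1
  item 5: 2
  item 6: 5 − 5 = 0
  item 7: 0
Total = 4 + 3 + 4 + 1 + 2 + 0 + 0 = 14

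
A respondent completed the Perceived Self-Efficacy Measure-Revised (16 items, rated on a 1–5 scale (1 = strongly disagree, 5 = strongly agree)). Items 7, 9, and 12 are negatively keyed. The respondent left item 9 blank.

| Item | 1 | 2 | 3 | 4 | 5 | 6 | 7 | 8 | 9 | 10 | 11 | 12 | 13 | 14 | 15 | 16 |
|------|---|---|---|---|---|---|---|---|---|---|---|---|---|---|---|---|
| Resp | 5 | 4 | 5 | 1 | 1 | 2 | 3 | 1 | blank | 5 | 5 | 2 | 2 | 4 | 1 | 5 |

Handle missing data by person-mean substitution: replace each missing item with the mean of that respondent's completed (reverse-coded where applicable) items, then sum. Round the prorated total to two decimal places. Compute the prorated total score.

Reverse-coded (on a 1–5 scale, reversed = 6 − raw):
  item 7: 6 − 3 = 3
  item 12: 6 − 2 = 4
Completed scored items (15 of 16): 5, 4, 5, 1, 1, 2, 3, 1, 5, 5, 4, 2, 4, 1, 5; sum = 48.
Person mean = 48 / 15 ≈ 3.2000
Prorated total = (48 / 15) × 16 = 51.20 (to 2 dp)

51.20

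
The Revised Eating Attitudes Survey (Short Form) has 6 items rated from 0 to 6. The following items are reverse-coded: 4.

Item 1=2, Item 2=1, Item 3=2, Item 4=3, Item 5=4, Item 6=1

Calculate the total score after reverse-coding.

Reverse-coded items use 6 − raw:
  item 4: 6 − 3 = 3
After reverse-coding: 2, 1, 2, 3, 4, 1
Total = 2 + 1 + 2 + 3 + 4 + 1 = 13

13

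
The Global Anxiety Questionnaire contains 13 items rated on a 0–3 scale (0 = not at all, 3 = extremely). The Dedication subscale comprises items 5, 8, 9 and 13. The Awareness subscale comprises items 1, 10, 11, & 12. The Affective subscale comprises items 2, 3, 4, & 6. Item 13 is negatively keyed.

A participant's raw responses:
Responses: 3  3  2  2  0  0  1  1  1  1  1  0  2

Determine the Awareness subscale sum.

Awareness items: 1, 10, 11, 12.
  item 1: 3
  item 10: 1
  item 11: 1
  item 12: 0
Sum = 3 + 1 + 1 + 0 = 5

5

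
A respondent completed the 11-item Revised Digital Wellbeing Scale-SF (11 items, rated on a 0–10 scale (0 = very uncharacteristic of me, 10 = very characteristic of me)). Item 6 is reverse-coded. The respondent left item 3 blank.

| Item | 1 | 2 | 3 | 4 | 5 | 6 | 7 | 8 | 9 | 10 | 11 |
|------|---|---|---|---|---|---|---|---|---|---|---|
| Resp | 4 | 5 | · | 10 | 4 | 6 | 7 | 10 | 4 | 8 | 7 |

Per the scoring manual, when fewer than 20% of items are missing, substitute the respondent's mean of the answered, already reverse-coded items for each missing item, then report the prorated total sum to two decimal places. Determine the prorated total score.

69.30

Reverse-coded (reverse-coded value = 10 − response):
  item 6: 10 − 6 = 4
Completed scored items (10 of 11): 4, 5, 10, 4, 4, 7, 10, 4, 8, 7; sum = 63.
Person mean = 63 / 10 ≈ 6.3000
Prorated total = (63 / 10) × 11 = 69.30 (to 2 dp)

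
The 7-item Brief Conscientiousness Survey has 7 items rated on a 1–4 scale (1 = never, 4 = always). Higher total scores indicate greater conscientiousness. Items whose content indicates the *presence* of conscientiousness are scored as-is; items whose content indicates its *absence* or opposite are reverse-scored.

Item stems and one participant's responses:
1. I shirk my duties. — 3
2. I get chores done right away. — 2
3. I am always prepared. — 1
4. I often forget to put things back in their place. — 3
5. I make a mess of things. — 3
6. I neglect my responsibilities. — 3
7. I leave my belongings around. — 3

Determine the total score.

Items 1, 4, 5, 6, 7 describe the absence/opposite of conscientiousness → reverse-score.
reversed = (1+4) − raw = 5 − raw.
  item 1: 5 − 3 = 2
  item 2: 2
  item 3: 1
  item 4: 5 − 3 = 2
  item 5: 5 − 3 = 2
  item 6: 5 − 3 = 2
  item 7: 5 − 3 = 2
Total = 2 + 2 + 1 + 2 + 2 + 2 + 2 = 13

13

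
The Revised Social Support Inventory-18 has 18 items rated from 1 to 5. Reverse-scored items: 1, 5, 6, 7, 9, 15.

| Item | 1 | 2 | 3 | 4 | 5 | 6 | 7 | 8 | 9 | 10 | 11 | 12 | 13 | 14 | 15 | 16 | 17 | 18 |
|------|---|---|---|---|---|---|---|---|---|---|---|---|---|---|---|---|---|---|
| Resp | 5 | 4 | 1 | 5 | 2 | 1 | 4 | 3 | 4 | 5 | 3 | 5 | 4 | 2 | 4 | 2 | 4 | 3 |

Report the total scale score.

Raw sum = 61. Reverse-scored items: 1, 5, 6, 7, 9, 15; their raw sum = 20.
Each reversal replaces raw with 6 − raw, changing the total by 6 − 2·raw per item.
Total = 61 + 6·6 − 2·20 = 61 + 36 − 40 = 57

57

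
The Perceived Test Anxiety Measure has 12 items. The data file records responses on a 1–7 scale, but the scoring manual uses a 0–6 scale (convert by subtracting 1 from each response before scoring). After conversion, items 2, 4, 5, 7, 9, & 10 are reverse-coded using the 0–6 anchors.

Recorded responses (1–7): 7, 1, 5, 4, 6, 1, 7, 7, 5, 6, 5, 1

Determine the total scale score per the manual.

Convert to 0–6: 6, 0, 4, 3, 5, 0, 6, 6, 4, 5, 4, 0
Reverse-coded (reverse-coded value = 6 − response):
  item 2: 6 − 0 = 6
  item 4: 6 − 3 = 3
  item 5: 6 − 5 = 1
  item 7: 6 − 6 = 0
  item 9: 6 − 4 = 2
  item 10: 6 − 5 = 1
Scored: 6, 6, 4, 3, 1, 0, 0, 6, 2, 1, 4, 0
Total = 33

33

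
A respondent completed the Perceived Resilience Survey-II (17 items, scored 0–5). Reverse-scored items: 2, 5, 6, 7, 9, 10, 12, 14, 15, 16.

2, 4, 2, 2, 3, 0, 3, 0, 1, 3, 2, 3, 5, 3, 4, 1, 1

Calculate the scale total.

Apply reverse scoring (on a 0–5 scale, reversed = 5 − raw):
  item 2: 5 − 4 = 1
  item 5: 5 − 3 = 2
  item 6: 5 − 0 = 5
  item 7: 5 − 3 = 2
  item 9: 5 − 1 = 4
  item 10: 5 − 3 = 2
  item 12: 5 − 3 = 2
  item 14: 5 − 3 = 2
  item 15: 5 − 4 = 1
  item 16: 5 − 1 = 4
Scored items: 2, 1, 2, 2, 2, 5, 2, 0, 4, 2, 2, 2, 5, 2, 1, 4, 1
Total = 2 + 1 + 2 + 2 + 2 + 5 + 2 + 0 + 4 + 2 + 2 + 2 + 5 + 2 + 1 + 4 + 1 = 39

39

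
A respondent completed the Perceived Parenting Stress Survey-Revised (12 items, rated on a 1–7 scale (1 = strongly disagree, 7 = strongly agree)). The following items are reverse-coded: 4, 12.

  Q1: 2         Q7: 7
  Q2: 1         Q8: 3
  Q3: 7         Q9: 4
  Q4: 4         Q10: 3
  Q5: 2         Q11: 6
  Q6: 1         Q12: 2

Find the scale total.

Reversing items 4 and 12 with 8 − raw:
Total = 2 + 1 + 7 + (8−4) + 2 + 1 + 7 + 3 + 4 + 3 + 6 + (8−2)
      = 2 + 1 + 7 + 4 + 2 + 1 + 7 + 3 + 4 + 3 + 6 + 6 = 46

46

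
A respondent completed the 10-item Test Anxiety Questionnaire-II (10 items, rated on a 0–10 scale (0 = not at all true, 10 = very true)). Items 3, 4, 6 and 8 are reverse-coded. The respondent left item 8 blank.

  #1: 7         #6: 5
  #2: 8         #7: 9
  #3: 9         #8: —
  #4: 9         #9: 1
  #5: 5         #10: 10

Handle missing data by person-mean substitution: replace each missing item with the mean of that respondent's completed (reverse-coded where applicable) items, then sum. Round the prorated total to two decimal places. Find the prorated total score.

Reverse-coded (reverse-coded value = 10 − response):
  item 3: 10 − 9 = 1
  item 4: 10 − 9 = 1
  item 6: 10 − 5 = 5
Completed scored items (9 of 10): 7, 8, 1, 1, 5, 5, 9, 1, 10; sum = 47.
Person mean = 47 / 9 ≈ 5.2222
Prorated total = (47 / 9) × 10 = 52.22 (to 2 dp)

52.22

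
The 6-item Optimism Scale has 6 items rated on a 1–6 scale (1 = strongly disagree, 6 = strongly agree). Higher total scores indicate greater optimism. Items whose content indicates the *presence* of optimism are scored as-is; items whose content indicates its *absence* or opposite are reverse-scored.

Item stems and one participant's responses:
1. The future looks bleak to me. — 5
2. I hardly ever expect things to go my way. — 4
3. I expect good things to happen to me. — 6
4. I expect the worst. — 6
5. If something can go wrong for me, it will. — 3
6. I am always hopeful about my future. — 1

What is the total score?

17

Items 1, 2, 4, 5 describe the absence/opposite of optimism → reverse-score.
reverse-coded value = 7 − response.
  item 1: 7 − 5 = 2
  item 2: 7 − 4 = 3
  item 3: 6
  item 4: 7 − 6 = 1
  item 5: 7 − 3 = 4
  item 6: 1
Total = 2 + 3 + 6 + 1 + 4 + 1 = 17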